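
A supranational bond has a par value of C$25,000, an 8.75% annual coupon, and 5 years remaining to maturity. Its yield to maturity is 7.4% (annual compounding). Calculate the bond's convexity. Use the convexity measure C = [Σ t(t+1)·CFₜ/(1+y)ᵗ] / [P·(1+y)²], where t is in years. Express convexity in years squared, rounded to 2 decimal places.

With y = 0.074:
  t   CF        PV=CF/(1+0.074)^t    t·PV        t(t+1)·PV
  1     2,187.50     2,036.7784     2,036.7784       4,073.5568
  2     2,187.50     1,896.4417     3,792.8834      11,378.6503
  3     2,187.50     1,765.7744     5,297.3232      21,189.2929
  4     2,187.50     1,644.1102     6,576.4410      32,882.2049
  5    27,187.50    19,026.0164    95,130.0822     570,780.4929
  Σ                 26,369.1212   112,833.5082     640,304.1978
P = 26,369.1212.
Convexity = Σ t(t+1)·PV / [P·(1+y)²] = 640,304.1978 / (26,369.1212 × 1.153476) = 21.05146.

21.05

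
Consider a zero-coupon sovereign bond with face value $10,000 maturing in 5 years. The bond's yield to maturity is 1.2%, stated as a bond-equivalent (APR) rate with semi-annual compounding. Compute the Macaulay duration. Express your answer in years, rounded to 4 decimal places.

A zero-coupon bond has a single cash flow at maturity, so its Macaulay duration equals its maturity: 5 years.
(Equivalently: 10 semi-annual periods ÷ 2 = 5 years.)

5.0000 years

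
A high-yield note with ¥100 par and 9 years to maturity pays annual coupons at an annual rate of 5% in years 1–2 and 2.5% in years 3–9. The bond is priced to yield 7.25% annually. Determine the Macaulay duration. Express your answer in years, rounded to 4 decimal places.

Periodic yield y = 0.0725. Discount each cash flow and weight by its year:
  t   CF        PV=CF/(1+0.0725)^t    t·PV
  1         5.00         4.6620         4.6620
  2         5.00         4.3469         8.6937
  3         2.50         2.0265         6.0795
  4         2.50         1.8895         7.5581
  5         2.50         1.7618         8.8089
  6         2.50         1.6427         9.8562
  7         2.50         1.5316        10.7215
  8         2.50         1.4281        11.4249
  9       102.50        54.5944       491.3497
  Σ                     73.8835       559.1545
Price P = Σ PV = 73.8835.
Macaulay duration = Σ(t·PV) / P = 559.1545 / 73.8835 = 7.56805 years.

7.5681 years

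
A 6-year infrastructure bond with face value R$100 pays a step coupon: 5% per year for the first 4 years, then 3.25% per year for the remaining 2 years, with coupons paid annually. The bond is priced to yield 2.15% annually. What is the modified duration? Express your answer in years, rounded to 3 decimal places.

5.268 years

Periodic yield y = 0.0215. First find Macaulay duration:
  t   CF        PV=CF/(1+0.0215)^t    t·PV
  1         5.00         4.8948         4.8948
  2         5.00         4.7917         9.5835
  3         5.00         4.6909        14.0727
  4         5.00         4.5922        18.3686
  5         3.25         2.9221        14.6104
  6       103.25        90.8782       545.2693
  Σ                    112.7698       606.7992
P = 112.7698; Macaulay duration = 606.7992 / 112.7698 = 5.38086 years.
Modified duration = D_Mac / (1 + y) = 5.38086 / 1.0215 = 5.26761 years.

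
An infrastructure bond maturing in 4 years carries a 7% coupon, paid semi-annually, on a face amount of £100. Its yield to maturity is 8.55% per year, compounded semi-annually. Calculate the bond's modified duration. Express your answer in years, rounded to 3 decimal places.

3.398 years

Periodic yield y = 0.04275. First find Macaulay duration:
  t   CF        PV=CF/(1+0.04275)^t    t·PV
  1         3.50         3.3565         3.3565
  2         3.50         3.2189         6.4378
  3         3.50         3.0869         9.2608
  4         3.50         2.9604        11.8415
  5         3.50         2.8390        14.1951
  6         3.50         2.7226        16.3357
  7         3.50         2.6110        18.2770
  8       103.50        74.0455       592.3641
  Σ                     94.8409       672.0685
P = 94.8409; Macaulay duration = 672.0685 / 94.8409 = 7.08628 half-year periods = 3.54314 years.
Modified duration = D_Mac / (1 + y) = 3.54314 / 1.04275 = 3.39788 years.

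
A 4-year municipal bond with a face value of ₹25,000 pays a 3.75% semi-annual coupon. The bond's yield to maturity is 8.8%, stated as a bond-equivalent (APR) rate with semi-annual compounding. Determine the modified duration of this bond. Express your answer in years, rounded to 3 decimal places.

3.565 years

Periodic yield y = 0.044. First find Macaulay duration:
  t   CF        PV=CF/(1+0.044)^t    t·PV
  1       468.75       448.9943       448.9943
  2       468.75       430.0711       860.1422
  3       468.75       411.9455     1,235.8366
  4       468.75       394.5838     1,578.3353
  5       468.75       377.9539     1,889.7693
  6       468.75       362.0248     2,172.1486
  7       468.75       346.7670     2,427.3692
  8    25,468.75    18,046.9428   144,375.5422
  Σ                 20,819.2832   154,988.1376
P = 20,819.2832; Macaulay duration = 154,988.1376 / 20,819.2832 = 7.44445 half-year periods = 3.72223 years.
Modified duration = D_Mac / (1 + y) = 3.72223 / 1.044 = 3.56535 years.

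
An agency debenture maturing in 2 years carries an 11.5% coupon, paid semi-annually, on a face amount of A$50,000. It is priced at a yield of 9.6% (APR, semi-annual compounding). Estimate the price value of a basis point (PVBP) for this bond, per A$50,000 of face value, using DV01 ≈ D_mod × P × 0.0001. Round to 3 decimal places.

Periodic yield y = 0.048.
  t   CF        PV=CF/(1+0.048)^t    t·PV
  1     2,875.00     2,743.3206     2,743.3206
  2     2,875.00     2,617.6723     5,235.3447
  3     2,875.00     2,497.7789     7,493.3368
  4    52,875.00    43,833.4092   175,333.6368
  Σ                 51,692.1811   190,805.6389
P = 51,692.1811; D_Mac = 3.69119 half-year periods = 1.84559 yrs; D_mod = 1.76106 yrs.
DV01 ≈ 1.76106 × 51,692.1811 × 0.0001 = 9.103322.

A$9.103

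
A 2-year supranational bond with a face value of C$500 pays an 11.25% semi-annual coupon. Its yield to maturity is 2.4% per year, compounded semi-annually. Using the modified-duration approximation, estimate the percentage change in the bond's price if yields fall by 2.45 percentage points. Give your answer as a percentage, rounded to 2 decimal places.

+4.50%

Periodic yield y = 0.012. Modified duration first:
  t   CF        PV=CF/(1+0.012)^t    t·PV
  1       28.125        27.7915        27.7915
  2       28.125        27.4620        54.9239
  3       28.125        27.1363        81.4090
  4      528.125       503.5176     2,014.0705
  Σ                    585.9074     2,178.1949
P = 585.9074; D_Mac = 3.71764 half-year periods = 1.85882 yrs; D_mod = 1.85882/(1+0.012) = 1.83678 yrs.
ΔP/P ≈ -D_mod · Δy = -1.83678 × (-0.0245) = +0.045001 = +4.5001%.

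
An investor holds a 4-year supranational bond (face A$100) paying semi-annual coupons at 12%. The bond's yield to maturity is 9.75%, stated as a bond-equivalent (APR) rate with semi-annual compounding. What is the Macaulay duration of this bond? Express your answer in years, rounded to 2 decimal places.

3.32 years

Periodic yield y = 0.04875. Discount each cash flow and weight by its period:
  t   CF        PV=CF/(1+0.04875)^t    t·PV
  1         6.00         5.7211         5.7211
  2         6.00         5.4552        10.9103
  3         6.00         5.2016        15.6047
  4         6.00         4.9598        19.8392
  5         6.00         4.7292        23.6462
  6         6.00         4.5094        27.0564
  7         6.00         4.2998        30.0985
  8       106.00        72.4319       579.4555
  Σ                    107.3080       712.3320
Price P = Σ PV = 107.3080.
Macaulay duration = Σ(t·PV) / P = 712.3320 / 107.3080 = 6.63820 half-year periods.
In years: 6.63820 / 2 = 3.31910 years.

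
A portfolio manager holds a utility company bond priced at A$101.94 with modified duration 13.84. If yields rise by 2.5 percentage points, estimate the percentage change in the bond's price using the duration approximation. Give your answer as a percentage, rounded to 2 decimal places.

-34.60%

Duration approximation: ΔP/P ≈ -D_mod · Δy = -13.84 × (+0.025) = -0.346000.
As a percentage: -34.6000%.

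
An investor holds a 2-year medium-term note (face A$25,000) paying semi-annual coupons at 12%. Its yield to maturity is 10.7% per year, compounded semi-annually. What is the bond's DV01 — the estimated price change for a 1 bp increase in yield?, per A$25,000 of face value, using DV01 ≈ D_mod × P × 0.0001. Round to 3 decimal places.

A$4.463

Periodic yield y = 0.0535.
  t   CF        PV=CF/(1+0.0535)^t    t·PV
  1     1,500.00     1,423.8253     1,423.8253
  2     1,500.00     1,351.5191     2,703.0381
  3     1,500.00     1,282.8847     3,848.6542
  4    26,500.00    21,513.3337    86,053.3349
  Σ                 25,571.5629    94,028.8526
P = 25,571.5629; D_Mac = 3.67709 half-year periods = 1.83854 yrs; D_mod = 1.74518 yrs.
DV01 ≈ 1.74518 × 25,571.5629 × 0.0001 = 4.462689.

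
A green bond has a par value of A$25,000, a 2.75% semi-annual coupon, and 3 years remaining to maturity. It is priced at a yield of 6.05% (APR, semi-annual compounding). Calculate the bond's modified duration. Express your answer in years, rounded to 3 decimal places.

2.809 years

Periodic yield y = 0.03025. First find Macaulay duration:
  t   CF        PV=CF/(1+0.03025)^t    t·PV
  1       343.75       333.6569       333.6569
  2       343.75       323.8601       647.7202
  3       343.75       314.3510       943.0530
  4       343.75       305.1211     1,220.4843
  5       343.75       296.1622     1,480.8109
  6    25,343.75    21,194.1077   127,164.6461
  Σ                 22,767.2589   131,790.3714
P = 22,767.2589; Macaulay duration = 131,790.3714 / 22,767.2589 = 5.78859 half-year periods = 2.89430 years.
Modified duration = D_Mac / (1 + y) = 2.89430 / 1.03025 = 2.80931 years.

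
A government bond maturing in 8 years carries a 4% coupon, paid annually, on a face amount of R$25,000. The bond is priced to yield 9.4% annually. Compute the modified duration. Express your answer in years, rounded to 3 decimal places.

6.191 years

Periodic yield y = 0.094. First find Macaulay duration:
  t   CF        PV=CF/(1+0.094)^t    t·PV
  1     1,000.00       914.0768       914.0768
  2     1,000.00       835.5364     1,671.0727
  3     1,000.00       763.7444     2,291.2332
  4     1,000.00       698.1210     2,792.4841
  5     1,000.00       638.1362     3,190.6811
  6     1,000.00       583.3055     3,499.8330
  7     1,000.00       533.1860     3,732.3021
  8    26,000.00    12,671.6968   101,373.5742
  Σ                 17,637.8030   119,465.2571
P = 17,637.8030; Macaulay duration = 119,465.2571 / 17,637.8030 = 6.77325 years.
Modified duration = D_Mac / (1 + y) = 6.77325 / 1.094 = 6.19127 years.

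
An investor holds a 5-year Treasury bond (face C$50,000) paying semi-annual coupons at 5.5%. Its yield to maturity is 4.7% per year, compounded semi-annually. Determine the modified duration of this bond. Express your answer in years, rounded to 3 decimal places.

Periodic yield y = 0.0235. First find Macaulay duration:
  t   CF        PV=CF/(1+0.0235)^t    t·PV
  1     1,375.00     1,343.4294     1,343.4294
  2     1,375.00     1,312.5837     2,625.1674
  3     1,375.00     1,282.4462     3,847.3386
  4     1,375.00     1,253.0007     5,012.0028
  5     1,375.00     1,224.2313     6,121.1563
  6     1,375.00     1,196.1224     7,176.7343
  7     1,375.00     1,168.6589     8,180.6123
  8     1,375.00     1,141.8260     9,134.6079
  9     1,375.00     1,115.6092    10,040.4825
  10   51,375.00    40,726.1508   407,261.5079
  Σ                 51,764.0585   460,743.0393
P = 51,764.0585; Macaulay duration = 460,743.0393 / 51,764.0585 = 8.90083 half-year periods = 4.45041 years.
Modified duration = D_Mac / (1 + y) = 4.45041 / 1.0235 = 4.34823 years.

4.348 years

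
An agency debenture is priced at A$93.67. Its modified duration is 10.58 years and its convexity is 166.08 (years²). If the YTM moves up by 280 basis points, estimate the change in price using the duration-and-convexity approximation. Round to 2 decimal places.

-A$21.65

Duration effect: -D_mod·Δy = -10.58 × (+0.028) = -0.296240
Convexity effect: ½·C·(Δy)² = 0.5 × 166.08 × (0.028)² = +0.06510336
ΔP/P ≈ -0.296240 + 0.06510336 = -0.23113664
ΔP ≈ 93.67 × (-0.23113664) = -21.6505690688.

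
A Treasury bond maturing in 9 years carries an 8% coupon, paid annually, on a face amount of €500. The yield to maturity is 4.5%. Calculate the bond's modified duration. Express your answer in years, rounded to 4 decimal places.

6.7082 years

Periodic yield y = 0.045. First find Macaulay duration:
  t   CF        PV=CF/(1+0.045)^t    t·PV
  1        40.00        38.2775        38.2775
  2        40.00        36.6292        73.2584
  3        40.00        35.0519       105.1556
  4        40.00        33.5425       134.1698
  5        40.00        32.0980       160.4902
  6        40.00        30.7158       184.2950
  7        40.00        29.3931       205.7520
  8        40.00        28.1274       225.0192
  9       540.00       363.3684     3,270.3155
  Σ                    627.2038     4,396.7332
P = 627.2038; Macaulay duration = 4,396.7332 / 627.2038 = 7.01005 years.
Modified duration = D_Mac / (1 + y) = 7.01005 / 1.045 = 6.70819 years.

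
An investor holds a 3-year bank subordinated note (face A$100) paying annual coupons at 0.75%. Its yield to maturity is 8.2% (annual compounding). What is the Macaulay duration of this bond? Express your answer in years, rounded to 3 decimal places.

2.975 years

Periodic yield y = 0.082. Discount each cash flow and weight by its year:
  t   CF        PV=CF/(1+0.082)^t    t·PV
  1         0.75         0.6932         0.6932
  2         0.75         0.6406         1.2813
  3       100.75        79.5359       238.6077
  Σ                     80.8697       240.5822
Price P = Σ PV = 80.8697.
Macaulay duration = Σ(t·PV) / P = 240.5822 / 80.8697 = 2.97494 years.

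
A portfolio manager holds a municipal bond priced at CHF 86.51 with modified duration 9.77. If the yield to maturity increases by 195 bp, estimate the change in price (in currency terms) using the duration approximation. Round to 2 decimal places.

-CHF 16.48

Duration approximation: ΔP/P ≈ -D_mod · Δy = -9.77 × (+0.0195) = -0.190515.
ΔP ≈ 86.51 × (-0.190515) = -16.48145265.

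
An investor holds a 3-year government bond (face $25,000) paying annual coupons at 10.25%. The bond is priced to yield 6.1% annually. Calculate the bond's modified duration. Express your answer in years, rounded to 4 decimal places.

2.5863 years

Periodic yield y = 0.061. First find Macaulay duration:
  t   CF        PV=CF/(1+0.061)^t    t·PV
  1     2,562.50     2,415.1744     2,415.1744
  2     2,562.50     2,276.3189     4,552.6378
  3    27,562.50    23,076.6336    69,229.9009
  Σ                 27,768.1269    76,197.7131
P = 27,768.1269; Macaulay duration = 76,197.7131 / 27,768.1269 = 2.74407 years.
Modified duration = D_Mac / (1 + y) = 2.74407 / 1.061 = 2.58631 years.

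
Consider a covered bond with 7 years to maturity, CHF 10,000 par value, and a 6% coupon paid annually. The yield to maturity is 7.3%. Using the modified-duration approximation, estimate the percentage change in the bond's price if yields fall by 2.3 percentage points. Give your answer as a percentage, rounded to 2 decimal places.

Periodic yield y = 0.073. Modified duration first:
  t   CF        PV=CF/(1+0.073)^t    t·PV
  1       600.00       559.1799       559.1799
  2       600.00       521.1369     1,042.2738
  3       600.00       485.6821     1,457.0463
  4       600.00       452.6394     1,810.5576
  5       600.00       421.8447     2,109.2237
  6       600.00       393.1451     2,358.8709
  7    10,600.00     6,473.0329    45,311.2300
  Σ                  9,306.6610    54,648.3821
P = 9,306.6610; D_Mac = 5.87196 yrs; D_mod = 5.87196/(1+0.073) = 5.47247 yrs.
ΔP/P ≈ -D_mod · Δy = -5.47247 × (-0.023) = +0.125867 = +12.5867%.

+12.59%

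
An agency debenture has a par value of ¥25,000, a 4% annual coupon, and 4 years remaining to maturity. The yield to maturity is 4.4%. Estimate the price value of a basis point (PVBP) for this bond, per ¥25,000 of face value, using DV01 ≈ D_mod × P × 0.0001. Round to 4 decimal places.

Periodic yield y = 0.044.
  t   CF        PV=CF/(1+0.044)^t    t·PV
  1     1,000.00       957.8544       957.8544
  2     1,000.00       917.4851     1,834.9701
  3     1,000.00       878.8171     2,636.4513
  4    26,000.00    21,886.2499    87,544.9995
  Σ                 24,640.4065    92,974.2754
P = 24,640.4065; D_Mac = 3.77324 yrs; D_mod = 3.61422 yrs.
DV01 ≈ 3.61422 × 24,640.4065 × 0.0001 = 8.905582.

¥8.9056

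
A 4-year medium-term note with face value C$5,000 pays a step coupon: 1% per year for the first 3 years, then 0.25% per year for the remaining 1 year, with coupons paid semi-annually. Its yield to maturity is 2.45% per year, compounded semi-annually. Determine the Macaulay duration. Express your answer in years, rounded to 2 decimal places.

Periodic yield y = 0.01225. Discount each cash flow and weight by its period:
  t   CF        PV=CF/(1+0.01225)^t    t·PV
  1        25.00        24.6975        24.6975
  2        25.00        24.3986        48.7971
  3        25.00        24.1033        72.3099
  4        25.00        23.8116        95.2465
  5        25.00        23.5235       117.6173
  6        25.00        23.2388       139.4327
  7         6.25         5.7394        40.1757
  8     5,006.25     4,541.6143    36,332.9145
  Σ                  4,691.1269    36,871.1911
Price P = Σ PV = 4,691.1269.
Macaulay duration = Σ(t·PV) / P = 36,871.1911 / 4,691.1269 = 7.85977 half-year periods.
In years: 7.85977 / 2 = 3.92989 years.

3.93 years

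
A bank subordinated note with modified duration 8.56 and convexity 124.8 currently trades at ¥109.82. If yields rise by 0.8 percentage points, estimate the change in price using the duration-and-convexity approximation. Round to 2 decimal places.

Duration effect: -D_mod·Δy = -8.56 × (+0.008) = -0.068480
Convexity effect: ½·C·(Δy)² = 0.5 × 124.8 × (0.008)² = +0.0039936
ΔP/P ≈ -0.068480 + 0.0039936 = -0.0644864
ΔP ≈ 109.82 × (-0.0644864) = -7.081896448.

-¥7.08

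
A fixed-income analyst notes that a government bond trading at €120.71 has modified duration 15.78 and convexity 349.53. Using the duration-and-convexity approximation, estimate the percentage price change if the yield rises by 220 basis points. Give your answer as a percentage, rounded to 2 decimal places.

-26.26%

Duration effect: -D_mod·Δy = -15.78 × (+0.022) = -0.347160
Convexity effect: ½·C·(Δy)² = 0.5 × 349.53 × (0.022)² = +0.08458626
ΔP/P ≈ -0.347160 + 0.08458626 = -0.26257374
= -26.257374%.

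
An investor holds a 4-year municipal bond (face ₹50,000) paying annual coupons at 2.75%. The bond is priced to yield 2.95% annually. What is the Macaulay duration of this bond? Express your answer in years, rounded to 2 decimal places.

3.84 years

Periodic yield y = 0.0295. Discount each cash flow and weight by its year:
  t   CF        PV=CF/(1+0.0295)^t    t·PV
  1     1,375.00     1,335.5998     1,335.5998
  2     1,375.00     1,297.3286     2,594.6572
  3     1,375.00     1,260.1541     3,780.4622
  4    51,375.00    45,734.7628   182,939.0512
  Σ                 49,627.8453   190,649.7705
Price P = Σ PV = 49,627.8453.
Macaulay duration = Σ(t·PV) / P = 190,649.7705 / 49,627.8453 = 3.84159 years.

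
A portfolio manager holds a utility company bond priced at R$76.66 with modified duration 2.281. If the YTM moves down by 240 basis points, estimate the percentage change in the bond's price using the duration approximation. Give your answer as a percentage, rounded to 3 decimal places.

Duration approximation: ΔP/P ≈ -D_mod · Δy = -2.281 × (-0.024) = +0.054744.
As a percentage: +5.4744%.

+5.474%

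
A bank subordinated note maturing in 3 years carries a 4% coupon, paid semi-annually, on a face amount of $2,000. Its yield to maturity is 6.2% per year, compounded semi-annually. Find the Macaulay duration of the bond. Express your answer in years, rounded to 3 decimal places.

Periodic yield y = 0.031. Discount each cash flow and weight by its period:
  t   CF        PV=CF/(1+0.031)^t    t·PV
  1        40.00        38.7973        38.7973
  2        40.00        37.6307        75.2615
  3        40.00        36.4993       109.4978
  4        40.00        35.4018       141.6072
  5        40.00        34.3373       171.6867
  6     2,040.00     1,698.5494    10,191.2962
  Σ                  1,881.2158    10,728.1467
Price P = Σ PV = 1,881.2158.
Macaulay duration = Σ(t·PV) / P = 10,728.1467 / 1,881.2158 = 5.70277 half-year periods.
In years: 5.70277 / 2 = 2.85139 years.

2.851 years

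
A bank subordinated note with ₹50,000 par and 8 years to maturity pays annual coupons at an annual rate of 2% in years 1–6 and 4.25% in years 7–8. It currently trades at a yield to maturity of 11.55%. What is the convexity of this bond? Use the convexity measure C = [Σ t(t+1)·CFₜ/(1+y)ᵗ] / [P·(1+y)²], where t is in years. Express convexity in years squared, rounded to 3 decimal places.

With y = 0.1155:
  t   CF        PV=CF/(1+0.1155)^t    t·PV        t(t+1)·PV
  1     1,000.00       896.4590       896.4590       1,792.9180
  2     1,000.00       803.6387     1,607.2774       4,821.8323
  3     1,000.00       720.4291     2,161.2874       8,645.1498
  4     1,000.00       645.8352     2,583.3407      12,916.7037
  5     1,000.00       578.9648     2,894.8238      17,368.9427
  6     1,000.00       519.0182     3,114.1089      21,798.7626
  7     2,125.00       988.7168     6,921.0176      55,368.1406
  8    52,125.00    21,741.4984   173,931.9869   1,565,387.8817
  Σ                 26,894.5601   194,110.3018   1,688,100.3314
P = 26,894.5601.
Convexity = Σ t(t+1)·PV / [P·(1+y)²] = 1,688,100.3314 / (26,894.5601 × 1.244340) = 50.44227.

50.442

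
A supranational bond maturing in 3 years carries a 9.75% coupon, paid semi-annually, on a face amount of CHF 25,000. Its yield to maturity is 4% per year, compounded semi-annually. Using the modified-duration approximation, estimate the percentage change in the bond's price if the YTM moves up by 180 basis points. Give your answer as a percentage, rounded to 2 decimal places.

-4.76%

Periodic yield y = 0.02. Modified duration first:
  t   CF        PV=CF/(1+0.02)^t    t·PV
  1     1,218.75     1,194.8529     1,194.8529
  2     1,218.75     1,171.4245     2,342.8489
  3     1,218.75     1,148.4553     3,445.3660
  4     1,218.75     1,125.9366     4,503.7465
  5     1,218.75     1,103.8594     5,519.2971
  6    26,218.75    23,281.4997   139,688.9981
  Σ                 29,026.0285   156,695.1095
P = 29,026.0285; D_Mac = 5.39843 half-year periods = 2.69922 yrs; D_mod = 2.69922/(1+0.02) = 2.64629 yrs.
ΔP/P ≈ -D_mod · Δy = -2.64629 × (+0.018) = -0.047633 = -4.7633%.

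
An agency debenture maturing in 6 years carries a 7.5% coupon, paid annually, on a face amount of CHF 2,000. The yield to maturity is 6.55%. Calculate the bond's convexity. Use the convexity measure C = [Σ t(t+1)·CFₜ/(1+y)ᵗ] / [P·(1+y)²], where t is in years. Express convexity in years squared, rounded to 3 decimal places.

29.424

With y = 0.0655:
  t   CF        PV=CF/(1+0.0655)^t    t·PV        t(t+1)·PV
  1       150.00       140.7790       140.7790         281.5580
  2       150.00       132.1248       264.2496         792.7488
  3       150.00       124.0026       372.0079       1,488.0316
  4       150.00       116.3798       465.5190       2,327.5951
  5       150.00       109.2255       546.1274       3,276.7646
  6     2,150.00     1,469.3246     8,815.9473      61,711.6312
  Σ                  2,091.8362    10,604.6302      69,878.3292
P = 2,091.8362.
Convexity = Σ t(t+1)·PV / [P·(1+y)²] = 69,878.3292 / (2,091.8362 × 1.135290) = 29.42442.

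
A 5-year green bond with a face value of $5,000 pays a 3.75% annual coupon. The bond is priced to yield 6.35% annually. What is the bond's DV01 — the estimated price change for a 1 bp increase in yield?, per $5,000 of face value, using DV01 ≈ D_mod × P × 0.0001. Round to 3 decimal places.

$1.940

Periodic yield y = 0.0635.
  t   CF        PV=CF/(1+0.0635)^t    t·PV
  1       187.50       176.3047       176.3047
  2       187.50       165.7778       331.5555
  3       187.50       155.8794       467.6383
  4       187.50       146.5721       586.2884
  5     5,187.50     3,813.0337    19,065.1683
  Σ                  4,457.5676    20,626.9551
P = 4,457.5676; D_Mac = 4.62740 yrs; D_mod = 4.35111 yrs.
DV01 ≈ 4.35111 × 4,457.5676 × 0.0001 = 1.939535.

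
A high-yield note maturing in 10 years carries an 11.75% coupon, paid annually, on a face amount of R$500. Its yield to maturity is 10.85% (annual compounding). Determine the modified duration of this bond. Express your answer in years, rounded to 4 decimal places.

5.8395 years

Periodic yield y = 0.1085. First find Macaulay duration:
  t   CF        PV=CF/(1+0.1085)^t    t·PV
  1        58.75        52.9995        52.9995
  2        58.75        47.8120        95.6239
  3        58.75        43.1321       129.3964
  4        58.75        38.9103       155.6414
  5        58.75        35.1018       175.5090
  6        58.75        31.6660       189.9962
  7        58.75        28.5666       199.9659
  8        58.75        25.7705       206.1637
  9        58.75        23.2481       209.2325
  10      558.75       199.4622     1,994.6218
  Σ                    526.6691     3,409.1504
P = 526.6691; Macaulay duration = 3,409.1504 / 526.6691 = 6.47304 years.
Modified duration = D_Mac / (1 + y) = 6.47304 / 1.1085 = 5.83946 years.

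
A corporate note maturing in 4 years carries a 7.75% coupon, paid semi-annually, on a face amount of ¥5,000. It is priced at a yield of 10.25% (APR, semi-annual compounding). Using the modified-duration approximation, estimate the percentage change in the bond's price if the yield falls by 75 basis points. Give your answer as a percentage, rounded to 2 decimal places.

Periodic yield y = 0.05125. Modified duration first:
  t   CF        PV=CF/(1+0.05125)^t    t·PV
  1       193.75       184.3044       184.3044
  2       193.75       175.3193       350.6386
  3       193.75       166.7722       500.3166
  4       193.75       158.6418       634.5673
  5       193.75       150.9078       754.5390
  6       193.75       143.5508       861.3049
  7       193.75       136.5525       955.8675
  8     5,193.75     3,482.0337    27,856.2696
  Σ                  4,598.0825    32,097.8078
P = 4,598.0825; D_Mac = 6.98069 half-year periods = 3.49035 yrs; D_mod = 3.49035/(1+0.05125) = 3.32019 yrs.
ΔP/P ≈ -D_mod · Δy = -3.32019 × (-0.0075) = +0.024901 = +2.4901%.

+2.49%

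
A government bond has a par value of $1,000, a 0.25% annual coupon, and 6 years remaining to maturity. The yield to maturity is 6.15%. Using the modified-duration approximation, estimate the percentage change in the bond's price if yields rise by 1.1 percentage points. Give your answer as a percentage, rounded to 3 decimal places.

Periodic yield y = 0.0615. Modified duration first:
  t   CF        PV=CF/(1+0.0615)^t    t·PV
  1         2.50         2.3552         2.3552
  2         2.50         2.2187         4.4374
  3         2.50         2.0902         6.2705
  4         2.50         1.9691         7.8763
  5         2.50         1.8550         9.2749
  6     1,002.50       700.7521     4,204.5124
  Σ                    711.2401     4,234.7267
P = 711.2401; D_Mac = 5.95400 yrs; D_mod = 5.95400/(1+0.0615) = 5.60905 yrs.
ΔP/P ≈ -D_mod · Δy = -5.60905 × (+0.011) = -0.061700 = -6.1700%.

-6.170%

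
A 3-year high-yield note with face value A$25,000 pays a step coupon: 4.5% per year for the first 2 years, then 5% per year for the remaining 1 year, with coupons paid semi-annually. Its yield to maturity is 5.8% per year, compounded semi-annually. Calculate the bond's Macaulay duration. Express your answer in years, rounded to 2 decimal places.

Periodic yield y = 0.029. Discount each cash flow and weight by its period:
  t   CF        PV=CF/(1+0.029)^t    t·PV
  1       562.50       546.6472       546.6472
  2       562.50       531.2412     1,062.4825
  3       562.50       516.2694     1,548.8083
  4       562.50       501.7196     2,006.8782
  5       625.00       541.7553     2,708.7763
  6    25,625.00    21,585.9728   129,515.8368
  Σ                 24,223.6055   137,389.4293
Price P = Σ PV = 24,223.6055.
Macaulay duration = Σ(t·PV) / P = 137,389.4293 / 24,223.6055 = 5.67172 half-year periods.
In years: 5.67172 / 2 = 2.83586 years.

2.84 years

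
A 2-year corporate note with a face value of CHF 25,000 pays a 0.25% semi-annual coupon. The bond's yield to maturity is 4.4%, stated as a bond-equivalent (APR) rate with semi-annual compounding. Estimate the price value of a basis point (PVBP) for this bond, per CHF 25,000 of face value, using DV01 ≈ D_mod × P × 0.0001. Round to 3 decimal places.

Periodic yield y = 0.022.
  t   CF        PV=CF/(1+0.022)^t    t·PV
  1        31.25        30.5773        30.5773
  2        31.25        29.9191        59.8382
  3        31.25        29.2750        87.8251
  4    25,031.25    22,944.5188    91,778.0753
  Σ                 23,034.2902    91,956.3159
P = 23,034.2902; D_Mac = 3.99215 half-year periods = 1.99607 yrs; D_mod = 1.95311 yrs.
DV01 ≈ 1.95311 × 23,034.2902 × 0.0001 = 4.498841.

CHF 4.499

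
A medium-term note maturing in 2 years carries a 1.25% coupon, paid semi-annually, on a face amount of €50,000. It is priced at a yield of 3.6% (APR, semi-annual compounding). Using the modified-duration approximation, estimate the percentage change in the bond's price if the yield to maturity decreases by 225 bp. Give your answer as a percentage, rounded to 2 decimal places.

+4.38%

Periodic yield y = 0.018. Modified duration first:
  t   CF        PV=CF/(1+0.018)^t    t·PV
  1       312.50       306.9745       306.9745
  2       312.50       301.5466       603.0932
  3       312.50       296.2148       888.6443
  4    50,312.50    46,847.3237   187,389.2949
  Σ                 47,752.0596   189,188.0069
P = 47,752.0596; D_Mac = 3.96188 half-year periods = 1.98094 yrs; D_mod = 1.98094/(1+0.018) = 1.94591 yrs.
ΔP/P ≈ -D_mod · Δy = -1.94591 × (-0.0225) = +0.043783 = +4.3783%.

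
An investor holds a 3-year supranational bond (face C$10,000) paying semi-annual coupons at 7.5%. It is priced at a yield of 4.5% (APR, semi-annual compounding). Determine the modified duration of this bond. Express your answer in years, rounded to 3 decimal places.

2.693 years

Periodic yield y = 0.0225. First find Macaulay duration:
  t   CF        PV=CF/(1+0.0225)^t    t·PV
  1       375.00       366.7482       366.7482
  2       375.00       358.6779       717.3558
  3       375.00       350.7852     1,052.3557
  4       375.00       343.0663     1,372.2650
  5       375.00       335.5171     1,677.5856
  6    10,375.00     9,078.3768    54,470.2609
  Σ                 10,833.1715    59,656.5713
P = 10,833.1715; Macaulay duration = 59,656.5713 / 10,833.1715 = 5.50684 half-year periods = 2.75342 years.
Modified duration = D_Mac / (1 + y) = 2.75342 / 1.0225 = 2.69283 years.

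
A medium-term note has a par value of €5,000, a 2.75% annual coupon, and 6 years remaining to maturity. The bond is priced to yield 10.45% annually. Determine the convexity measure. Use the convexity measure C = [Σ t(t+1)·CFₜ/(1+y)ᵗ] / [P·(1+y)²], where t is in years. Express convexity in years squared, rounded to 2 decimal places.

With y = 0.1045:
  t   CF        PV=CF/(1+0.1045)^t    t·PV        t(t+1)·PV
  1       137.50       124.4907       124.4907         248.9814
  2       137.50       112.7123       225.4246         676.2737
  3       137.50       102.0482       306.1447       1,224.5789
  4       137.50        92.3932       369.5726       1,847.8632
  5       137.50        83.6516       418.2579       2,509.5471
  6     5,137.50     2,829.8115    16,978.8693     118,852.0848
  Σ                  3,345.1075    18,422.7598     125,359.3291
P = 3,345.1075.
Convexity = Σ t(t+1)·PV / [P·(1+y)²] = 125,359.3291 / (3,345.1075 × 1.219920) = 30.71957.

30.72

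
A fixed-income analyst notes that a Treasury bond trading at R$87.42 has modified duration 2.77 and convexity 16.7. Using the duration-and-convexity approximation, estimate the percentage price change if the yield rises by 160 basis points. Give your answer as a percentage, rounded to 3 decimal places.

-4.218%

Duration effect: -D_mod·Δy = -2.77 × (+0.016) = -0.044320
Convexity effect: ½·C·(Δy)² = 0.5 × 16.7 × (0.016)² = +0.0021376
ΔP/P ≈ -0.044320 + 0.0021376 = -0.0421824
= -4.21824%.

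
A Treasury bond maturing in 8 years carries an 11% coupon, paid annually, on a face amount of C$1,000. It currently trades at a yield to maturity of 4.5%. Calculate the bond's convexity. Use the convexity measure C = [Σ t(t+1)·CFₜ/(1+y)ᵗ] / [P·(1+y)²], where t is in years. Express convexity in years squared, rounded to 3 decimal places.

With y = 0.045:
  t   CF        PV=CF/(1+0.045)^t    t·PV        t(t+1)·PV
  1       110.00       105.2632       105.2632         210.5263
  2       110.00       100.7303       201.4606         604.3818
  3       110.00        96.3926       289.1779       1,156.7115
  4       110.00        92.2417       368.9670       1,844.8350
  5       110.00        88.2696       441.3481       2,648.0885
  6       110.00        84.4685       506.8112       3,547.6783
  7       110.00        80.8311       565.8179       4,526.5433
  8     1,110.00       780.5355     6,244.2839      56,198.5553
  Σ                  1,428.7326     8,723.1297      70,737.3200
P = 1,428.7326.
Convexity = Σ t(t+1)·PV / [P·(1+y)²] = 70,737.3200 / (1,428.7326 × 1.092025) = 45.33828.

45.338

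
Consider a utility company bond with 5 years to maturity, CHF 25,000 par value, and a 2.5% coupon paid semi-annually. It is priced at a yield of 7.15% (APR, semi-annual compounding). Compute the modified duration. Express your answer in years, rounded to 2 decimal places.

4.53 years

Periodic yield y = 0.03575. First find Macaulay duration:
  t   CF        PV=CF/(1+0.03575)^t    t·PV
  1       312.50       301.7137       301.7137
  2       312.50       291.2998       582.5995
  3       312.50       281.2452       843.7357
  4       312.50       271.5378     1,086.1511
  5       312.50       262.1654     1,310.8268
  6       312.50       253.1164     1,518.6987
  7       312.50       244.3799     1,710.6591
  8       312.50       235.9448     1,887.5587
  9       312.50       227.8010     2,050.2086
  10   25,312.50    17,814.9916   178,149.9156
  Σ                 20,184.1956   189,442.0676
P = 20,184.1956; Macaulay duration = 189,442.0676 / 20,184.1956 = 9.38566 half-year periods = 4.69283 years.
Modified duration = D_Mac / (1 + y) = 4.69283 / 1.03575 = 4.53085 years.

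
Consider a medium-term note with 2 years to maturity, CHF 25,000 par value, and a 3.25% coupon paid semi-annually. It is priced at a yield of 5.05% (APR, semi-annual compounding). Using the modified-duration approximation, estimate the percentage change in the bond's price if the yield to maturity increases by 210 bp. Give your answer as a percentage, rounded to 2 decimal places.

Periodic yield y = 0.02525. Modified duration first:
  t   CF        PV=CF/(1+0.02525)^t    t·PV
  1       406.25       396.2448       396.2448
  2       406.25       386.4860       772.9721
  3       406.25       376.9676     1,130.9028
  4    25,406.25    22,994.3668    91,977.4673
  Σ                 24,154.0653    94,277.5871
P = 24,154.0653; D_Mac = 3.90318 half-year periods = 1.95159 yrs; D_mod = 1.95159/(1+0.02525) = 1.90352 yrs.
ΔP/P ≈ -D_mod · Δy = -1.90352 × (+0.021) = -0.039974 = -3.9974%.

-4.00%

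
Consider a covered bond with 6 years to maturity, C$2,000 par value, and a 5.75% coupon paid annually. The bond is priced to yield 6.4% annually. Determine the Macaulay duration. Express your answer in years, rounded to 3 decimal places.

Periodic yield y = 0.064. Discount each cash flow and weight by its year:
  t   CF        PV=CF/(1+0.064)^t    t·PV
  1       115.00       108.0827       108.0827
  2       115.00       101.5815       203.1630
  3       115.00        95.4713       286.4140
  4       115.00        89.7287       358.9148
  5       115.00        84.3315       421.6574
  6     2,115.00     1,457.6747     8,746.0480
  Σ                  1,936.8703    10,124.2798
Price P = Σ PV = 1,936.8703.
Macaulay duration = Σ(t·PV) / P = 10,124.2798 / 1,936.8703 = 5.22713 years.

5.227 years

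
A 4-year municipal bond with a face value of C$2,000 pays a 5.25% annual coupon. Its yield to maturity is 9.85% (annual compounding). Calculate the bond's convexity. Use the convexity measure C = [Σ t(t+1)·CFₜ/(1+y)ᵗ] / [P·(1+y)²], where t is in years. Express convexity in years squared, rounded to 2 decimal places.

14.84

With y = 0.0985:
  t   CF        PV=CF/(1+0.0985)^t    t·PV        t(t+1)·PV
  1       105.00        95.5849        95.5849         191.1698
  2       105.00        87.0140       174.0280         522.0841
  3       105.00        79.2117       237.6350         950.5399
  4     2,105.00     1,445.6124     5,782.4495      28,912.2474
  Σ                  1,707.4229     6,289.6974      30,576.0411
P = 1,707.4229.
Convexity = Σ t(t+1)·PV / [P·(1+y)²] = 30,576.0411 / (1,707.4229 × 1.206702) = 14.84021.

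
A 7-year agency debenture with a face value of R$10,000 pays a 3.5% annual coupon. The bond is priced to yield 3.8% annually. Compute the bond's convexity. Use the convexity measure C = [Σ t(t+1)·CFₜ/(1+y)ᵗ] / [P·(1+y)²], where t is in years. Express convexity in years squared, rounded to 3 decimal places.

With y = 0.038:
  t   CF        PV=CF/(1+0.038)^t    t·PV        t(t+1)·PV
  1       350.00       337.1869       337.1869         674.3738
  2       350.00       324.8429       649.6857       1,949.0572
  3       350.00       312.9507       938.8522       3,755.4089
  4       350.00       301.4940     1,205.9759       6,029.8794
  5       350.00       290.4566     1,452.2831       8,713.6986
  6       350.00       279.8233     1,678.9400      11,752.5799
  7    10,350.00     7,971.8455    55,802.9188     446,423.3501
  Σ                  9,818.6000    62,065.8426     479,298.3479
P = 9,818.6000.
Convexity = Σ t(t+1)·PV / [P·(1+y)²] = 479,298.3479 / (9,818.6000 × 1.077444) = 45.30662.

45.307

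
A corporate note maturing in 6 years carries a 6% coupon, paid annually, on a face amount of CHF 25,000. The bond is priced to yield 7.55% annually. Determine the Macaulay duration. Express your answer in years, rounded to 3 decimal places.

Periodic yield y = 0.0755. Discount each cash flow and weight by its year:
  t   CF        PV=CF/(1+0.0755)^t    t·PV
  1     1,500.00     1,394.7001     1,394.7001
  2     1,500.00     1,296.7923     2,593.5846
  3     1,500.00     1,205.7576     3,617.2729
  4     1,500.00     1,121.1135     4,484.4542
  5     1,500.00     1,042.4115     5,212.0574
  6    26,500.00    17,123.1391   102,738.8348
  Σ                 23,183.9142   120,040.9040
Price P = Σ PV = 23,183.9142.
Macaulay duration = Σ(t·PV) / P = 120,040.9040 / 23,183.9142 = 5.17777 years.

5.178 years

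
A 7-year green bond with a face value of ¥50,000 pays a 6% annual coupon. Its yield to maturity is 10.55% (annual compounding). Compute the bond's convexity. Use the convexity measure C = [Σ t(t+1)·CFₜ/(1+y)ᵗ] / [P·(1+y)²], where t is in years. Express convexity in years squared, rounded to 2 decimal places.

With y = 0.1055:
  t   CF        PV=CF/(1+0.1055)^t    t·PV        t(t+1)·PV
  1     3,000.00     2,713.7042     2,713.7042       5,427.4084
  2     3,000.00     2,454.7302     4,909.4603      14,728.3810
  3     3,000.00     2,220.4705     6,661.4116      26,645.6464
  4     3,000.00     2,008.5667     8,034.2670      40,171.3348
  5     3,000.00     1,816.8853     9,084.4267      54,506.5601
  6     3,000.00     1,643.4965     9,860.9788      69,026.8514
  7    53,000.00    26,264.2281   183,849.5966   1,470,796.7726
  Σ                 39,122.0815   225,113.8451   1,681,302.9547
P = 39,122.0815.
Convexity = Σ t(t+1)·PV / [P·(1+y)²] = 1,681,302.9547 / (39,122.0815 × 1.222130) = 35.16467.

35.16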